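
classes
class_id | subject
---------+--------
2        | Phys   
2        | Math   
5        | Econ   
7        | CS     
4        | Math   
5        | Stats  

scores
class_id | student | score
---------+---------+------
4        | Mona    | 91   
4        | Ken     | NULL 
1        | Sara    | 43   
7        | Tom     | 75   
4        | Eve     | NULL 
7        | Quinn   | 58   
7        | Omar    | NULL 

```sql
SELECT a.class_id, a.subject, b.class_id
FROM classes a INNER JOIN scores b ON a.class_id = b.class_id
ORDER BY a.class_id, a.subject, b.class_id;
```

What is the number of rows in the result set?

6

INNER JOIN keeps only pairs where the ON condition holds.
Matching on a.class_id = b.class_id.
Matched pairs: 6.
Total: 6 rows.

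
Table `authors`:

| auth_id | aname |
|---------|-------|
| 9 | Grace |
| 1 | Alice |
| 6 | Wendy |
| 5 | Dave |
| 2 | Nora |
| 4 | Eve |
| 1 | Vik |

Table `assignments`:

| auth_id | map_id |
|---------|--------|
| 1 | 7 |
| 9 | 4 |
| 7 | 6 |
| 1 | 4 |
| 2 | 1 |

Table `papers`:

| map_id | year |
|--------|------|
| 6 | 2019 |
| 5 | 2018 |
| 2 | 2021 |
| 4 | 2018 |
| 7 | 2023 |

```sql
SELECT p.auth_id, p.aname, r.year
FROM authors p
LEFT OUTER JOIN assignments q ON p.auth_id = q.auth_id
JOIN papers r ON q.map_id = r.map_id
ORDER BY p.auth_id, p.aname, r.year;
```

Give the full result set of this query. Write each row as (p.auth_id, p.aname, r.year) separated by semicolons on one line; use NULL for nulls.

(1, Alice, 2018); (1, Alice, 2023); (1, Vik, 2018); (1, Vik, 2023); (9, Grace, 2018)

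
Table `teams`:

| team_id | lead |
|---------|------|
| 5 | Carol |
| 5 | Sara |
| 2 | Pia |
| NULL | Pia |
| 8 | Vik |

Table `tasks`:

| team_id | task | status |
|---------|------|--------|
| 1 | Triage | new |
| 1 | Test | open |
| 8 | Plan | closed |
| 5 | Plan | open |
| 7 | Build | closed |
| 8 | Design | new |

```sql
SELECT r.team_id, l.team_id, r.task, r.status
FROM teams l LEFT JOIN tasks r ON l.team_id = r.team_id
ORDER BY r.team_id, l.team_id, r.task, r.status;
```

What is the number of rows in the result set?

6

LEFT JOIN keeps every row from `teams`; unmatched rows get NULL for `tasks`'s columns.
Matching on l.team_id = r.team_id. A NULL in a compared column never satisfies the condition.
- team_id=5: 1 matching r row(s), so 1 row(s) emitted.
- team_id=5: 1 matching r row(s), so 1 row(s) emitted.
- team_id=2: no r row matches, row kept with r columns NULL.
- team_id=NULL: no r row matches, row kept with r columns NULL.
- team_id=8: 2 matching r row(s), so 2 row(s) emitted.
Total: 4 matched + 2 padded = 6 rows.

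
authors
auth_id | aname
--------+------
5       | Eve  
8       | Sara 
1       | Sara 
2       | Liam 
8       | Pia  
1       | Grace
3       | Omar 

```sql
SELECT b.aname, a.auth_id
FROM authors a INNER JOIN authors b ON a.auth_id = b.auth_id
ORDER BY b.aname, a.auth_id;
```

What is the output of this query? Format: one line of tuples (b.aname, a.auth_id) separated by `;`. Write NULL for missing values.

(Eve, 5); (Grace, 1); (Grace, 1); (Liam, 2); (Omar, 3); (Pia, 8); (Pia, 8); (Sara, 1); (Sara, 1); (Sara, 8); (Sara, 8)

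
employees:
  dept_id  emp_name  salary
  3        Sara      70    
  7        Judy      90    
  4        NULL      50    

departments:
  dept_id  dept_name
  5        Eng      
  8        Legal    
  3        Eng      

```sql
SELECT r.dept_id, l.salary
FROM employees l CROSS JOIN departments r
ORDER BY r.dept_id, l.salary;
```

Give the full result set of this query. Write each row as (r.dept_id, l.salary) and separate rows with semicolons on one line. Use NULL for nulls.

(3, 50); (3, 70); (3, 90); (5, 50); (5, 70); (5, 90); (8, 50); (8, 70); (8, 90)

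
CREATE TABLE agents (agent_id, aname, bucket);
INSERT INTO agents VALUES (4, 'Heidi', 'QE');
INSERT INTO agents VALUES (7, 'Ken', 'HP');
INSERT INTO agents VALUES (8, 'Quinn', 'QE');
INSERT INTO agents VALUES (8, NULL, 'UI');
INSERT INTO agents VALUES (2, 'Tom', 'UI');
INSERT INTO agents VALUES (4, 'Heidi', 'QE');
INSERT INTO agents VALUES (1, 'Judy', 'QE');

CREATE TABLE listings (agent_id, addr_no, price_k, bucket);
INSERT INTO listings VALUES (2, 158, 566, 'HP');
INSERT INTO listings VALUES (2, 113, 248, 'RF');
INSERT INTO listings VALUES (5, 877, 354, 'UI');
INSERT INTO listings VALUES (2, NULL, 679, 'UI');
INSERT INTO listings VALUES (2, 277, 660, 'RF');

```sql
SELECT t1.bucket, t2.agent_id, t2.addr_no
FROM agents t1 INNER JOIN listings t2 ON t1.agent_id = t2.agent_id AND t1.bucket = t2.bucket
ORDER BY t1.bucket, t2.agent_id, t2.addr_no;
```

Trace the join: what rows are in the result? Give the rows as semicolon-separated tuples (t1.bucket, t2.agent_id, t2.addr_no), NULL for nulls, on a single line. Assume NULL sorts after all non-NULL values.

(UI, 2, NULL)

INNER JOIN keeps only pairs where the ON condition holds.
Matching on t1.agent_id = t2.agent_id AND t1.bucket = t2.bucket.
Matched pairs: 1.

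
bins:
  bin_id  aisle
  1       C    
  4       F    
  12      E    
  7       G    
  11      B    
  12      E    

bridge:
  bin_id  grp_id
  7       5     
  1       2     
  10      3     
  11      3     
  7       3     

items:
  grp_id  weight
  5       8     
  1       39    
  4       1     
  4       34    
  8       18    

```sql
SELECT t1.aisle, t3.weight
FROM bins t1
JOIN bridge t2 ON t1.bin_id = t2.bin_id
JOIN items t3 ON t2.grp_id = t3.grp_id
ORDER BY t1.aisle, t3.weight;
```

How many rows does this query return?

Joins associate left-to-right: bins INNER JOIN bridge on bin_id gives 4 intermediate row(s).
Then INNER JOIN `items t3` on grp_id: keep only rows whose t2.grp_id appears in t3.
Result: 1 row(s).

1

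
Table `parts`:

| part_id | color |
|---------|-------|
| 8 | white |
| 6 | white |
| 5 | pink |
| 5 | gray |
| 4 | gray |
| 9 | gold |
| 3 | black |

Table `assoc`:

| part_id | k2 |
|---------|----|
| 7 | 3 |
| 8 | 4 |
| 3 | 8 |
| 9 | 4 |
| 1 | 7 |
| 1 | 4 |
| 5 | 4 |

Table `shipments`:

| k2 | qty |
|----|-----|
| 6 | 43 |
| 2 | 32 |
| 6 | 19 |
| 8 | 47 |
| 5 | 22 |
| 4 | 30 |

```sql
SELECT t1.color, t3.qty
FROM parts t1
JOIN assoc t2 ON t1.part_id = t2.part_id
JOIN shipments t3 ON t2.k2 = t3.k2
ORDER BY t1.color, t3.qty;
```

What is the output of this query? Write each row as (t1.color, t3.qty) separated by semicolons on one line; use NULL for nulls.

Evaluate left to right. First `parts t1 INNER JOIN assoc t2` on part_id: 5 row(s).
Then INNER JOIN `shipments t3` on k2: keep only rows whose t2.k2 appears in t3.

(black, 47); (gold, 30); (gray, 30); (pink, 30); (white, 30)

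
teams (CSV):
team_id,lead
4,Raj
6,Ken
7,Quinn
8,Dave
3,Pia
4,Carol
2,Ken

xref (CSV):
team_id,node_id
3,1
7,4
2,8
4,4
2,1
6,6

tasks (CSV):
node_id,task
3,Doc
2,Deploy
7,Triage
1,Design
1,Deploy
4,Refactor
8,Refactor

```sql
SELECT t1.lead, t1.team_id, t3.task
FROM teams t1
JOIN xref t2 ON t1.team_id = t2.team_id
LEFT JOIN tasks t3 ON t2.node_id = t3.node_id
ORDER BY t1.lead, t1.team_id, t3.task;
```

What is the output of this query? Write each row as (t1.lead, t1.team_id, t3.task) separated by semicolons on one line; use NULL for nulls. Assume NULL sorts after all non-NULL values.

(Carol, 4, Refactor); (Ken, 2, Deploy); (Ken, 2, Design); (Ken, 2, Refactor); (Ken, 6, NULL); (Pia, 3, Deploy); (Pia, 3, Design); (Quinn, 7, Refactor); (Raj, 4, Refactor)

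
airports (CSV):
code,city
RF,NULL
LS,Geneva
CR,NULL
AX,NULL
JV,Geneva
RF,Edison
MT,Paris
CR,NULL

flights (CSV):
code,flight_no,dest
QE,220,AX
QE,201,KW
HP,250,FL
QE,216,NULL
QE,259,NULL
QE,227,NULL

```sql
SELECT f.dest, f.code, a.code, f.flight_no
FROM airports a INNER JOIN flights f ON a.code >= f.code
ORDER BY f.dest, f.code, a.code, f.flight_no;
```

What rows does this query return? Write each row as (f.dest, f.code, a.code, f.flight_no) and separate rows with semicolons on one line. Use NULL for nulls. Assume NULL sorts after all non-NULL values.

(AX, QE, RF, 220); (AX, QE, RF, 220); (FL, HP, JV, 250); (FL, HP, LS, 250); (FL, HP, MT, 250); (FL, HP, RF, 250); (FL, HP, RF, 250); (KW, QE, RF, 201); (KW, QE, RF, 201); (NULL, QE, RF, 216); (NULL, QE, RF, 216); (NULL, QE, RF, 227); (NULL, QE, RF, 227); (NULL, QE, RF, 259); (NULL, QE, RF, 259)

INNER JOIN keeps only pairs where the ON condition holds.
Matching on a.code >= f.code.
- code=RF: 6 matching f row(s), so 6 row(s) emitted.
- code=LS: 1 matching f row(s), so 1 row(s) emitted.
- code=CR: no matching f row, dropped.
- code=AX: no matching f row, dropped.
- code=JV: 1 matching f row(s), so 1 row(s) emitted.
- code=RF: 6 matching f row(s), so 6 row(s) emitted.
- code=MT: 1 matching f row(s), so 1 row(s) emitted.
- code=CR: no matching f row, dropped.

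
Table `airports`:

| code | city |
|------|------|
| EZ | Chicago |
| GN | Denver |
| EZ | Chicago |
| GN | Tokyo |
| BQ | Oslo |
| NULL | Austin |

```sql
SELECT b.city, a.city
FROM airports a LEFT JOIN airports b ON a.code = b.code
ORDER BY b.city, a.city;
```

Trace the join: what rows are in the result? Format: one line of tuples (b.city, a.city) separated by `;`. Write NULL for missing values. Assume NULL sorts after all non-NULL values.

(Chicago, Chicago); (Chicago, Chicago); (Chicago, Chicago); (Chicago, Chicago); (Denver, Denver); (Denver, Tokyo); (Oslo, Oslo); (Tokyo, Denver); (Tokyo, Tokyo); (NULL, Austin)

LEFT JOIN keeps every row from `airports a`; unmatched rows get NULL for `airports b`'s columns.
Matching on a.code = b.code. A NULL in a compared column never satisfies the condition.
Matched pairs: 9; unmatched a rows kept: 1.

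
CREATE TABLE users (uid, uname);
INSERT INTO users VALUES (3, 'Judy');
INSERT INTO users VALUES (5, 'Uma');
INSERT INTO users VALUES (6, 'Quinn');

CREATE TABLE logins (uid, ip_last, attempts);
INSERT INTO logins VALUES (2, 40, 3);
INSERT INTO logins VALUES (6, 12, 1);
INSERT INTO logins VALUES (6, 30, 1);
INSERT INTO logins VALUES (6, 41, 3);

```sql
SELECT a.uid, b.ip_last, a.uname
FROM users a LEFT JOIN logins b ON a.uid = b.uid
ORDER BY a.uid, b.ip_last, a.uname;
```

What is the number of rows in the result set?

5

LEFT JOIN keeps every row from `users`; unmatched rows get NULL for `logins`'s columns.
Matching on a.uid = b.uid.
- a row (uid=3): no match → kept, b columns NULL.
- a row (uid=5): no match → kept, b columns NULL.
- a row (uid=6): matches 3 b row(s) → 3 output row(s).
Total: 3 matched + 2 padded = 5 rows.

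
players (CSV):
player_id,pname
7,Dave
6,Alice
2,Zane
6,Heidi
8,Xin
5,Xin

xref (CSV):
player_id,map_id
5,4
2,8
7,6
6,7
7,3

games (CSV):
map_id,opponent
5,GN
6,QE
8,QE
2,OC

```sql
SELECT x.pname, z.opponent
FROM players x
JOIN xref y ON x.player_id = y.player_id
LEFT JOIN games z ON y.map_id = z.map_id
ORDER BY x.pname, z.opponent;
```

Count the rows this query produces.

Joins associate left-to-right: players INNER JOIN xref on player_id gives 6 intermediate row(s).
Then LEFT JOIN `games z` on map_id: each of those 6 rows is kept; rows whose y.map_id has no match in z get NULL for z's columns.
Result: 6 row(s).

6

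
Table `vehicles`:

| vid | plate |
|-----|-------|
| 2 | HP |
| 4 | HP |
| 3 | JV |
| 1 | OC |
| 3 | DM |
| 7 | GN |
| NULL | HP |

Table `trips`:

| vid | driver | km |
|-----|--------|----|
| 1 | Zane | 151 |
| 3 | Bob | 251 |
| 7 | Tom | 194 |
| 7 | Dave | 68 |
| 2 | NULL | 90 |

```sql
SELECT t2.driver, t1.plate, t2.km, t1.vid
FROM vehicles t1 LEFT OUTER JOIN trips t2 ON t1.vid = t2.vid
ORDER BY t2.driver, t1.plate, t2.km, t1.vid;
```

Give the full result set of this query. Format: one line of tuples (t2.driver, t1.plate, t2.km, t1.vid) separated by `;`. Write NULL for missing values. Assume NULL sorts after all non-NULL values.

(Bob, DM, 251, 3); (Bob, JV, 251, 3); (Dave, GN, 68, 7); (Tom, GN, 194, 7); (Zane, OC, 151, 1); (NULL, HP, 90, 2); (NULL, HP, NULL, 4); (NULL, HP, NULL, NULL)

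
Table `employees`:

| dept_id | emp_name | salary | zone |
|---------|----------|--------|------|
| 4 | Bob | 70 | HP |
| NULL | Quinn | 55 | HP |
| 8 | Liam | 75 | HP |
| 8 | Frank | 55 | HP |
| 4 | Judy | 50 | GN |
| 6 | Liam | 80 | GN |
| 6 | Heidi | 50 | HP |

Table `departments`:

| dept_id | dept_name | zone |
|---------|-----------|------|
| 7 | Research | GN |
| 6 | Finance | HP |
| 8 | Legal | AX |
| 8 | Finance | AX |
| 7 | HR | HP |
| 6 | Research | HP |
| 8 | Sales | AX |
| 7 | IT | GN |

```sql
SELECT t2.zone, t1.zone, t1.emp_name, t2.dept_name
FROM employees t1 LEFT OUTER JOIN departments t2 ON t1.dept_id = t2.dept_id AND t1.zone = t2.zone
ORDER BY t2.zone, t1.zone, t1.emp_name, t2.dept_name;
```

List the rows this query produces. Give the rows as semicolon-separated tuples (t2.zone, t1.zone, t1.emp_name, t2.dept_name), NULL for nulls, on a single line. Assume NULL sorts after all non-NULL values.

LEFT JOIN keeps every row from `employees`; unmatched rows get NULL for `departments`'s columns.
Matching on t1.dept_id = t2.dept_id AND t1.zone = t2.zone. A NULL in a compared column never satisfies the condition.
- t1 (dept_id=4, zone=HP) has no partner → padded with NULL.
- t1 (dept_id=NULL, zone=HP) has no partner → padded with NULL.
- t1 (dept_id=8, zone=HP) has no partner → padded with NULL.
- t1 (dept_id=8, zone=HP) has no partner → padded with NULL.
- t1 (dept_id=4, zone=GN) has no partner → padded with NULL.
- t1 (dept_id=6, zone=GN) has no partner → padded with NULL.
- t1 (dept_id=6, zone=HP) pairs with 2 row(s) of t2.
After projecting and ordering:
t2.zone | t1.zone | t1.emp_name | t2.dept_name
HP | HP | Heidi | Finance
HP | HP | Heidi | Research
NULL | GN | Judy | NULL
NULL | GN | Liam | NULL
NULL | HP | Bob | NULL
NULL | HP | Frank | NULL
NULL | HP | Liam | NULL
NULL | HP | Quinn | NULL

(HP, HP, Heidi, Finance); (HP, HP, Heidi, Research); (NULL, GN, Judy, NULL); (NULL, GN, Liam, NULL); (NULL, HP, Bob, NULL); (NULL, HP, Frank, NULL); (NULL, HP, Liam, NULL); (NULL, HP, Quinn, NULL)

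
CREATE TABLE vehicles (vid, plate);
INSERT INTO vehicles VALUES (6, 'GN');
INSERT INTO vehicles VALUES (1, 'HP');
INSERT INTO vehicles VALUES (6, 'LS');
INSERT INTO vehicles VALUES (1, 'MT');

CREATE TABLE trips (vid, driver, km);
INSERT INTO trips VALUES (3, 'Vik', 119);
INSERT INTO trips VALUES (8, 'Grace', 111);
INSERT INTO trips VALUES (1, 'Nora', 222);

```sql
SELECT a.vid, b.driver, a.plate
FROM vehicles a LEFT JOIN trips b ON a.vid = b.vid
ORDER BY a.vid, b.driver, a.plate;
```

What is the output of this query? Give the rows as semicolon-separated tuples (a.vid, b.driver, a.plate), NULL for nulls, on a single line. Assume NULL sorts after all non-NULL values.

LEFT JOIN keeps every row from `vehicles`; unmatched rows get NULL for `trips`'s columns.
Matching on a.vid = b.vid.
Matched pairs: 2; unmatched a rows kept: 2.

(1, Nora, HP); (1, Nora, MT); (6, NULL, GN); (6, NULL, LS)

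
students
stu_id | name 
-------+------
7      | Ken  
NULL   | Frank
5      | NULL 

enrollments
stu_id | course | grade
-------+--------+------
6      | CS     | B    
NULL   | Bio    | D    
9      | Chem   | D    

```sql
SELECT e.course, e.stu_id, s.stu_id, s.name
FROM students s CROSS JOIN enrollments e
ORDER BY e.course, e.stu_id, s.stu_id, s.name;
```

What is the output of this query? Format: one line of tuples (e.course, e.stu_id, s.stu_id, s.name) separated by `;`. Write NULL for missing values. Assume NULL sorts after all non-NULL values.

CROSS JOIN pairs every row of `students` with every row of `enrollments`: 3 × 3 = 9 rows.
After projecting and ordering:
e.course | e.stu_id | s.stu_id | s.name
Bio | NULL | 5 | NULL
Bio | NULL | 7 | Ken
Bio | NULL | NULL | Frank
CS | 6 | 5 | NULL
CS | 6 | 7 | Ken
CS | 6 | NULL | Frank
Chem | 9 | 5 | NULL
Chem | 9 | 7 | Ken
Chem | 9 | NULL | Frank

(Bio, NULL, 5, NULL); (Bio, NULL, 7, Ken); (Bio, NULL, NULL, Frank); (CS, 6, 5, NULL); (CS, 6, 7, Ken); (CS, 6, NULL, Frank); (Chem, 9, 5, NULL); (Chem, 9, 7, Ken); (Chem, 9, NULL, Frank)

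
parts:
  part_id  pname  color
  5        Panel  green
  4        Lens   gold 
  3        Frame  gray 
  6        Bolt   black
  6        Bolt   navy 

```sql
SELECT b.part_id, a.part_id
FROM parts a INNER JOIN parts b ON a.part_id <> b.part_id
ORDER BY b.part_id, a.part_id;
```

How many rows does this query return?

18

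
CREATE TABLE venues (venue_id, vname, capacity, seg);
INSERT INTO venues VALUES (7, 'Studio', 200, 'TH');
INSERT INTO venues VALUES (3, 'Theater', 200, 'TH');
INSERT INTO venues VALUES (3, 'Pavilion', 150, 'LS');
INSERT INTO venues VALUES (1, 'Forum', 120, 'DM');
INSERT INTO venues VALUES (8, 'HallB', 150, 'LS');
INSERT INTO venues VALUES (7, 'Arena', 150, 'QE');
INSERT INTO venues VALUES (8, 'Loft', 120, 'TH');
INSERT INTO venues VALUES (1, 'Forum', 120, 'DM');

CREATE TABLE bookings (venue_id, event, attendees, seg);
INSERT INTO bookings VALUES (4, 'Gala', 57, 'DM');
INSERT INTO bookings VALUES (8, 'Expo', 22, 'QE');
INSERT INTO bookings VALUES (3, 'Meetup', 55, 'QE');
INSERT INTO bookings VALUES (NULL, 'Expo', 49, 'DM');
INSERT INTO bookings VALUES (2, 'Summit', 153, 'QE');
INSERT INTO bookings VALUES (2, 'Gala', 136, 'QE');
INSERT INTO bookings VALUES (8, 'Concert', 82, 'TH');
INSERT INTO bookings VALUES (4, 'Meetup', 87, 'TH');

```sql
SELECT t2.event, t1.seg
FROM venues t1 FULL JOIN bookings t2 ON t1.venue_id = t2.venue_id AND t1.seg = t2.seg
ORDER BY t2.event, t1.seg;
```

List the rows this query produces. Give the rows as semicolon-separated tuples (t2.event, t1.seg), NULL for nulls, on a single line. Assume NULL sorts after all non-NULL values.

(Concert, TH); (Expo, NULL); (Expo, NULL); (Gala, NULL); (Gala, NULL); (Meetup, NULL); (Meetup, NULL); (Summit, NULL); (NULL, DM); (NULL, DM); (NULL, LS); (NULL, LS); (NULL, QE); (NULL, TH); (NULL, TH)

FULL OUTER JOIN keeps every row from both sides; unmatched rows get NULL for the other side's columns.
Matching on t1.venue_id = t2.venue_id AND t1.seg = t2.seg. A NULL in a compared column never satisfies the condition.
- t1[0] venue_id=7, seg=TH → no match; kept with NULLs on the t2 side.
- t1[1] venue_id=3, seg=TH → no match; kept with NULLs on the t2 side.
- t1[2] venue_id=3, seg=LS → no match; kept with NULLs on the t2 side.
- t1[3] venue_id=1, seg=DM → no match; kept with NULLs on the t2 side.
- t1[4] venue_id=8, seg=LS → no match; kept with NULLs on the t2 side.
- t1[5] venue_id=7, seg=QE → no match; kept with NULLs on the t2 side.
- t1[6] venue_id=8, seg=TH → 1 match(es) in t2 → 1 row(s).
- t1[7] venue_id=1, seg=DM → no match; kept with NULLs on the t2 side.
- 7 row(s) from t2 found no t1 partner → padded with NULL.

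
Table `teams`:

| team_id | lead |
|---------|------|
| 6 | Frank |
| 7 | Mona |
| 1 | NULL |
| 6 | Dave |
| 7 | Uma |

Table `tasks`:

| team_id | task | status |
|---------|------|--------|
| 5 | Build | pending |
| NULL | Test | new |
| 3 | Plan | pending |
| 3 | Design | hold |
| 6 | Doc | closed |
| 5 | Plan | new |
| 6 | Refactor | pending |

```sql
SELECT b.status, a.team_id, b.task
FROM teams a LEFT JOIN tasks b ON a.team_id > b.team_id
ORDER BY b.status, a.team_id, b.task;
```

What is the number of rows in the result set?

LEFT JOIN keeps every row from `teams`; unmatched rows get NULL for `tasks`'s columns.
Matching on a.team_id > b.team_id. A NULL in a compared column never satisfies the condition.
- a (team_id=6) pairs with 4 row(s) of b.
- a (team_id=7) pairs with 6 row(s) of b.
- a (team_id=1) has no partner → padded with NULL.
- a (team_id=6) pairs with 4 row(s) of b.
- a (team_id=7) pairs with 6 row(s) of b.
Total: 20 matched + 1 padded = 21 rows.

21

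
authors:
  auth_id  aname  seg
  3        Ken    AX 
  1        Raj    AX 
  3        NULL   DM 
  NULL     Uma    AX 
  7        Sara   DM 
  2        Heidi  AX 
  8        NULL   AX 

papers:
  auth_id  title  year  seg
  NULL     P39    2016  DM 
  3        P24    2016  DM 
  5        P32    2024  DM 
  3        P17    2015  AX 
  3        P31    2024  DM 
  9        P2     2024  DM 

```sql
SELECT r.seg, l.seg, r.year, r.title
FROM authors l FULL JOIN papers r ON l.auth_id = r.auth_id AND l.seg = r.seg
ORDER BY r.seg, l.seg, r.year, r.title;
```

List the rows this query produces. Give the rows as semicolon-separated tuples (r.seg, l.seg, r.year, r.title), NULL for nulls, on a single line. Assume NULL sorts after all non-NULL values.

(AX, AX, 2015, P17); (DM, DM, 2016, P24); (DM, DM, 2024, P31); (DM, NULL, 2016, P39); (DM, NULL, 2024, P2); (DM, NULL, 2024, P32); (NULL, AX, NULL, NULL); (NULL, AX, NULL, NULL); (NULL, AX, NULL, NULL); (NULL, AX, NULL, NULL); (NULL, DM, NULL, NULL)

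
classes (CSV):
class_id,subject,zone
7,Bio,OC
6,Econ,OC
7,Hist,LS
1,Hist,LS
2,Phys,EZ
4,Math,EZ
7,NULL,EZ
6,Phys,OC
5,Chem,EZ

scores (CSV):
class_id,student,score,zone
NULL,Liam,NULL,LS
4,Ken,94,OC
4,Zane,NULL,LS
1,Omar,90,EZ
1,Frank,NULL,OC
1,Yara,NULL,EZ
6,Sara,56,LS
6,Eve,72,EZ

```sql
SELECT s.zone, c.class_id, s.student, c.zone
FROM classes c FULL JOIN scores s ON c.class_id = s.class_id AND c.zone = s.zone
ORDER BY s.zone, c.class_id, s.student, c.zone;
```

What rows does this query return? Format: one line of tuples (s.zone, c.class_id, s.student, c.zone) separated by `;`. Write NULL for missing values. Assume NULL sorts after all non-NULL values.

(EZ, NULL, Eve, NULL); (EZ, NULL, Omar, NULL); (EZ, NULL, Yara, NULL); (LS, NULL, Liam, NULL); (LS, NULL, Sara, NULL); (LS, NULL, Zane, NULL); (OC, NULL, Frank, NULL); (OC, NULL, Ken, NULL); (NULL, 1, NULL, LS); (NULL, 2, NULL, EZ); (NULL, 4, NULL, EZ); (NULL, 5, NULL, EZ); (NULL, 6, NULL, OC); (NULL, 6, NULL, OC); (NULL, 7, NULL, EZ); (NULL, 7, NULL, LS); (NULL, 7, NULL, OC)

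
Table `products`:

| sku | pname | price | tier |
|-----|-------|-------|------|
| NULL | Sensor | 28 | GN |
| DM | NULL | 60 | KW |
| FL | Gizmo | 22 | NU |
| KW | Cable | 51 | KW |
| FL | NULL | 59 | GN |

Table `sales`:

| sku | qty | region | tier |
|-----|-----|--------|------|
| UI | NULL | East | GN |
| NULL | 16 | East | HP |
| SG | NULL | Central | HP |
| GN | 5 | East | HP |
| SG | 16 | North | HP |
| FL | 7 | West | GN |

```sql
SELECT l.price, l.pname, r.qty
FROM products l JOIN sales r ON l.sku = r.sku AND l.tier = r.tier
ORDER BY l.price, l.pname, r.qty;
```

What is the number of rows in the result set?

INNER JOIN keeps only pairs where the ON condition holds.
Matching on l.sku = r.sku AND l.tier = r.tier. A NULL in a compared column never satisfies the condition.
- sku=NULL, tier=GN: no matching r row, dropped.
- sku=DM, tier=KW: no matching r row, dropped.
- sku=FL, tier=NU: no matching r row, dropped.
- sku=KW, tier=KW: no matching r row, dropped.
- sku=FL, tier=GN: 1 matching r row(s), so 1 row(s) emitted.
Total: 1 rows.

1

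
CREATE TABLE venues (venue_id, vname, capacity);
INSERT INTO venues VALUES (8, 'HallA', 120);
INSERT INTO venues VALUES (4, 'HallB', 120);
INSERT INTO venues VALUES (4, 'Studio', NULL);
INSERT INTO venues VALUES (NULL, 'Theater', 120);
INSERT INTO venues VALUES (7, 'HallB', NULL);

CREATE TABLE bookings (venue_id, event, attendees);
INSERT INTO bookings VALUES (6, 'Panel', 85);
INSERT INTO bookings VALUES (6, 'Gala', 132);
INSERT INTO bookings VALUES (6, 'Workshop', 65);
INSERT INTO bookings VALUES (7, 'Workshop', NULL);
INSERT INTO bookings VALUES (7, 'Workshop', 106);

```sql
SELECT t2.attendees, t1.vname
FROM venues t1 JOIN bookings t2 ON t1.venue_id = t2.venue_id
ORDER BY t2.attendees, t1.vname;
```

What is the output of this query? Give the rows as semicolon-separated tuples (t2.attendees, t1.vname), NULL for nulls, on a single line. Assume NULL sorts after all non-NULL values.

(106, HallB); (NULL, HallB)

INNER JOIN keeps only pairs where the ON condition holds.
Matching on t1.venue_id = t2.venue_id. A NULL in a compared column never satisfies the condition.
Matched pairs: 2.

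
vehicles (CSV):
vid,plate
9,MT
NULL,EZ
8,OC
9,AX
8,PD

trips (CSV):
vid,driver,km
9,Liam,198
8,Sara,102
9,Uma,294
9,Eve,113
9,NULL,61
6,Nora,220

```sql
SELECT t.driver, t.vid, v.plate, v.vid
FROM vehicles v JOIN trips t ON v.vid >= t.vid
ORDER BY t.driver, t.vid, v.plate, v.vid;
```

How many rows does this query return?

16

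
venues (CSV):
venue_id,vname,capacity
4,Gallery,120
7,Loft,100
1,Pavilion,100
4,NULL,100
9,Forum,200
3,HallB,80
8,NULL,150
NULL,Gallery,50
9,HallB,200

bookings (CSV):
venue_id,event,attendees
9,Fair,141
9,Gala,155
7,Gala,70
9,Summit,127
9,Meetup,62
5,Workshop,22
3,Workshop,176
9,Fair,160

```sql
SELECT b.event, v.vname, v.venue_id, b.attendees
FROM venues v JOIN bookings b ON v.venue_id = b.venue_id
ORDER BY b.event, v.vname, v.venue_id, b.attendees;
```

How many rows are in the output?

INNER JOIN keeps only pairs where the ON condition holds.
Matching on v.venue_id = b.venue_id. A NULL in a compared column never satisfies the condition.
Matched pairs: 12.
Total: 12 rows.

12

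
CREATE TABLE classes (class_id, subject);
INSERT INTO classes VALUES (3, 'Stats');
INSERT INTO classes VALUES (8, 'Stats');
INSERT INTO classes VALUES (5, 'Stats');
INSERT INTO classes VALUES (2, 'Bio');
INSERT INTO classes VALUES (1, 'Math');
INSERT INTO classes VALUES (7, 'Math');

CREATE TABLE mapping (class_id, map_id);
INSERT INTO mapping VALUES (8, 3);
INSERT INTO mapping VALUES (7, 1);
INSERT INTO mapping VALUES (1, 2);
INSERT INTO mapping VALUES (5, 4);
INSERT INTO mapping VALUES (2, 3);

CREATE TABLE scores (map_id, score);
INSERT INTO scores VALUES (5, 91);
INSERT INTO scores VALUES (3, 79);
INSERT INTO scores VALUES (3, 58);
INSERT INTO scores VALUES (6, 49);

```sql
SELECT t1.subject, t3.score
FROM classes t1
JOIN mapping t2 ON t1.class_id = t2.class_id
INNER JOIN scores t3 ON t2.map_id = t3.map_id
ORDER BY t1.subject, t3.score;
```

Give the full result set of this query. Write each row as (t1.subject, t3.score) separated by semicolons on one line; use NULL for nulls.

Step 1 — t1 INNER JOIN t2 on class_id → 5 row(s).
Then INNER JOIN `scores t3` on map_id: keep only rows whose t2.map_id appears in t3.

(Bio, 58); (Bio, 79); (Stats, 58); (Stats, 79)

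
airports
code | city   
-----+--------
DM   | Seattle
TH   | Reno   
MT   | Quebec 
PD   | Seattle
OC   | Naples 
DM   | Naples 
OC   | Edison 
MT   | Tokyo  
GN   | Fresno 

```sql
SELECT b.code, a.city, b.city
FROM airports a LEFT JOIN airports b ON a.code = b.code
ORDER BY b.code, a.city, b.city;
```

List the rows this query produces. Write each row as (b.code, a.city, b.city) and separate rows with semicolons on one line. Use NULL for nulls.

LEFT JOIN keeps every row from `airports a`; unmatched rows get NULL for `airports b`'s columns.
Matching on a.code = b.code.
Matched pairs: 15; unmatched a rows kept: 0.

(DM, Naples, Naples); (DM, Naples, Seattle); (DM, Seattle, Naples); (DM, Seattle, Seattle); (GN, Fresno, Fresno); (MT, Quebec, Quebec); (MT, Quebec, Tokyo); (MT, Tokyo, Quebec); (MT, Tokyo, Tokyo); (OC, Edison, Edison); (OC, Edison, Naples); (OC, Naples, Edison); (OC, Naples, Naples); (PD, Seattle, Seattle); (TH, Reno, Reno)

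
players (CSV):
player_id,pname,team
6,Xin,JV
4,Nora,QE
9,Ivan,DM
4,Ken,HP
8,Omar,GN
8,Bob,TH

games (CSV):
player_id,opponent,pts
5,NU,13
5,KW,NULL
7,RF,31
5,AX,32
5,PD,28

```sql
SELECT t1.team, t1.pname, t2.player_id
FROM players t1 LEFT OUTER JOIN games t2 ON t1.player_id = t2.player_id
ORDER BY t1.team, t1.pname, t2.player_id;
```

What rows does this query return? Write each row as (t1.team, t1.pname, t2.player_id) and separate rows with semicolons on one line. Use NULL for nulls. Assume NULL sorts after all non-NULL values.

LEFT JOIN keeps every row from `players`; unmatched rows get NULL for `games`'s columns.
Matching on t1.player_id = t2.player_id.
- t1[0] player_id=6 → no match; kept with NULLs on the t2 side.
- t1[1] player_id=4 → no match; kept with NULLs on the t2 side.
- t1[2] player_id=9 → no match; kept with NULLs on the t2 side.
- t1[3] player_id=4 → no match; kept with NULLs on the t2 side.
- t1[4] player_id=8 → no match; kept with NULLs on the t2 side.
- t1[5] player_id=8 → no match; kept with NULLs on the t2 side.
After projecting and ordering:
t1.team | t1.pname | t2.player_id
DM | Ivan | NULL
GN | Omar | NULL
HP | Ken | NULL
JV | Xin | NULL
QE | Nora | NULL
TH | Bob | NULL

(DM, Ivan, NULL); (GN, Omar, NULL); (HP, Ken, NULL); (JV, Xin, NULL); (QE, Nora, NULL); (TH, Bob, NULL)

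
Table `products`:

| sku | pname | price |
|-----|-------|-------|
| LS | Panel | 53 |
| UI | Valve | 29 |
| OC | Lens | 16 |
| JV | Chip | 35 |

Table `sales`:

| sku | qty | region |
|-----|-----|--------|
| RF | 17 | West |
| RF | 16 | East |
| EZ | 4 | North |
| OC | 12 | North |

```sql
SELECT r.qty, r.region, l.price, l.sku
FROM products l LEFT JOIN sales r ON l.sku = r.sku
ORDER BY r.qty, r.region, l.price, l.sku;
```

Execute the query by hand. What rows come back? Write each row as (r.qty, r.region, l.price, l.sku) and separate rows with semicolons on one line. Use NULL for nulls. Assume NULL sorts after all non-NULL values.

(12, North, 16, OC); (NULL, NULL, 29, UI); (NULL, NULL, 35, JV); (NULL, NULL, 53, LS)

LEFT JOIN keeps every row from `products`; unmatched rows get NULL for `sales`'s columns.
Matching on l.sku = r.sku.
- l row (sku=LS): no match → kept, r columns NULL.
- l row (sku=UI): no match → kept, r columns NULL.
- l row (sku=OC): matches 1 r row(s) → 1 output row(s).
- l row (sku=JV): no match → kept, r columns NULL.
After projecting and ordering:
r.qty | r.region | l.price | l.sku
12 | North | 16 | OC
NULL | NULL | 29 | UI
NULL | NULL | 35 | JV
NULL | NULL | 53 | LS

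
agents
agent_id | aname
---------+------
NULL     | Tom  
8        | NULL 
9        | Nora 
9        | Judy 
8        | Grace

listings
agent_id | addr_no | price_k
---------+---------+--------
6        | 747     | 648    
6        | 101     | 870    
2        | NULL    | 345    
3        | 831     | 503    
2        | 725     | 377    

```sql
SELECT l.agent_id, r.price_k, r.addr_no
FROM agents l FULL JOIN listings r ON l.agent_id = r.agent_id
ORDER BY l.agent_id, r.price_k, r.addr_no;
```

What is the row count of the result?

FULL OUTER JOIN keeps every row from both sides; unmatched rows get NULL for the other side's columns.
Matching on l.agent_id = r.agent_id. A NULL in a compared column never satisfies the condition.
Matched pairs: 0; unmatched l rows kept: 5; unmatched r rows kept: 5.
Total: 0 matched + 10 padded = 10 rows.

10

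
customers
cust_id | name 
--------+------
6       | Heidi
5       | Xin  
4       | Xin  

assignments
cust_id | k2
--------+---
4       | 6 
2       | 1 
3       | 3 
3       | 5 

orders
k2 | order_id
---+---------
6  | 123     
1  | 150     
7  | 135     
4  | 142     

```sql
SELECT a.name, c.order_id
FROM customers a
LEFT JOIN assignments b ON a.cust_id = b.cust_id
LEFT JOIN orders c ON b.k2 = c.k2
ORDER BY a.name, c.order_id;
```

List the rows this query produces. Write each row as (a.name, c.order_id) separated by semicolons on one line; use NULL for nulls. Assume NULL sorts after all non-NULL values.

(Heidi, NULL); (Xin, 123); (Xin, NULL)

Evaluate left to right. First `customers a LEFT JOIN assignments b` on cust_id: 3 row(s).
Then LEFT JOIN `orders c` on k2: each of those 3 rows is kept; rows whose b.k2 has no match in c get NULL for c's columns.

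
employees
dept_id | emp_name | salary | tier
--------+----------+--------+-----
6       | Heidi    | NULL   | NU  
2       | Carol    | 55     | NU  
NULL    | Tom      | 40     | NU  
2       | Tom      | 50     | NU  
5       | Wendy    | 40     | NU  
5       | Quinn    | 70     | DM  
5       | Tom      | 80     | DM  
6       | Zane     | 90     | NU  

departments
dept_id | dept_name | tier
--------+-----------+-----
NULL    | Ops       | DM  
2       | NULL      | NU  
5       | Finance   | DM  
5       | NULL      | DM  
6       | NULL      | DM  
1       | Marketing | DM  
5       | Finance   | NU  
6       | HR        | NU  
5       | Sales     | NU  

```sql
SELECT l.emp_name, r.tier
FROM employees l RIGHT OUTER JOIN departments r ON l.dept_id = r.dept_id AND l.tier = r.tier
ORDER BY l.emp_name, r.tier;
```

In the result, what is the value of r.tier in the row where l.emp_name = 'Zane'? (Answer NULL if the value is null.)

NU

RIGHT JOIN keeps every row from `departments`; unmatched rows get NULL for `employees`'s columns.
Matching on l.dept_id = r.dept_id AND l.tier = r.tier. A NULL in a compared column never satisfies the condition.
- l row (dept_id=6, tier=NU): matches 1 r row(s) → 1 output row(s).
- l row (dept_id=2, tier=NU): matches 1 r row(s) → 1 output row(s).
- l row (dept_id=NULL, tier=NU): no match.
- l row (dept_id=2, tier=NU): matches 1 r row(s) → 1 output row(s).
- l row (dept_id=5, tier=NU): matches 2 r row(s) → 2 output row(s).
- l row (dept_id=5, tier=DM): matches 2 r row(s) → 2 output row(s).
- l row (dept_id=5, tier=DM): matches 2 r row(s) → 2 output row(s).
- l row (dept_id=6, tier=NU): matches 1 r row(s) → 1 output row(s).
- 3 r row(s) had no l match → kept, l columns NULL.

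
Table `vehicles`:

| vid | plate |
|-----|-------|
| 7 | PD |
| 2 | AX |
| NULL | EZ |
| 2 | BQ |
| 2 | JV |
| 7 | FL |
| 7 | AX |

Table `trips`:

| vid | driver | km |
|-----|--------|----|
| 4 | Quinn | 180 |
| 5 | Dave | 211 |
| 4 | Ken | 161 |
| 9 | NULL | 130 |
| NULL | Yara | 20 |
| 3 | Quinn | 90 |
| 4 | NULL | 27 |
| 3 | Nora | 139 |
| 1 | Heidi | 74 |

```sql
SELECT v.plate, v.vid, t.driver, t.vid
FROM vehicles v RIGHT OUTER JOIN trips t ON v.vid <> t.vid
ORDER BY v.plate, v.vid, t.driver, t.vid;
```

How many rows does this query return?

49

RIGHT JOIN keeps every row from `trips`; unmatched rows get NULL for `vehicles`'s columns.
Matching on v.vid <> t.vid. A NULL in a compared column never satisfies the condition.
Matched pairs: 48; unmatched t rows kept: 1.
Total: 48 matched + 1 padded = 49 rows.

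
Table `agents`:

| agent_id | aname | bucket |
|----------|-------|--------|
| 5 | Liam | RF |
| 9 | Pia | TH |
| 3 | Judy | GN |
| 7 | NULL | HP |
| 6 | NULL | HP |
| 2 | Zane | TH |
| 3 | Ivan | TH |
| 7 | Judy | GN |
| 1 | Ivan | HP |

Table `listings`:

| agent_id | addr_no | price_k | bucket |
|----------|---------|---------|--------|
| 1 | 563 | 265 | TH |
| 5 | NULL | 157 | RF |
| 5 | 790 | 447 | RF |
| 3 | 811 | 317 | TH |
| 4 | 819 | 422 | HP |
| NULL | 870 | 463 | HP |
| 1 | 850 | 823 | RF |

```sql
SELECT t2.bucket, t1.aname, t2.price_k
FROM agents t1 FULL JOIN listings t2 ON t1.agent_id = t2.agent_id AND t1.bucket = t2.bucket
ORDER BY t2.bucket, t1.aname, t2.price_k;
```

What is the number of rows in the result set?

14

FULL OUTER JOIN keeps every row from both sides; unmatched rows get NULL for the other side's columns.
Matching on t1.agent_id = t2.agent_id AND t1.bucket = t2.bucket. A NULL in a compared column never satisfies the condition.
- t1 (agent_id=5, bucket=RF) pairs with 2 row(s) of t2.
- t1 (agent_id=9, bucket=TH) has no partner → padded with NULL.
- t1 (agent_id=3, bucket=GN) has no partner → padded with NULL.
- t1 (agent_id=7, bucket=HP) has no partner → padded with NULL.
- t1 (agent_id=6, bucket=HP) has no partner → padded with NULL.
- t1 (agent_id=2, bucket=TH) has no partner → padded with NULL.
- t1 (agent_id=3, bucket=TH) pairs with 1 row(s) of t2.
- t1 (agent_id=7, bucket=GN) has no partner → padded with NULL.
- t1 (agent_id=1, bucket=HP) has no partner → padded with NULL.
- 4 row(s) from t2 found no t1 partner → padded with NULL.
Total: 3 matched + 11 padded = 14 rows.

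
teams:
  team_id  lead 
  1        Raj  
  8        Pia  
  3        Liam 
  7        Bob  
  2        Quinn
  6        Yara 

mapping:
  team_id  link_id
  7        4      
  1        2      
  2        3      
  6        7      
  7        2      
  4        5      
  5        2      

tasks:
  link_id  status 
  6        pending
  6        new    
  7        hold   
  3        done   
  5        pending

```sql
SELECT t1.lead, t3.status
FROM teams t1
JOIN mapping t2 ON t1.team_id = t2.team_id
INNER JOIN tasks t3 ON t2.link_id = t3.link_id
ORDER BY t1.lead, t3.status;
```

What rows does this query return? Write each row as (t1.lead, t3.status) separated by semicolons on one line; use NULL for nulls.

(Quinn, done); (Yara, hold)

Evaluate left to right. First `teams t1 INNER JOIN mapping t2` on team_id: 5 row(s).
Then INNER JOIN `tasks t3` on link_id: keep only rows whose t2.link_id appears in t3.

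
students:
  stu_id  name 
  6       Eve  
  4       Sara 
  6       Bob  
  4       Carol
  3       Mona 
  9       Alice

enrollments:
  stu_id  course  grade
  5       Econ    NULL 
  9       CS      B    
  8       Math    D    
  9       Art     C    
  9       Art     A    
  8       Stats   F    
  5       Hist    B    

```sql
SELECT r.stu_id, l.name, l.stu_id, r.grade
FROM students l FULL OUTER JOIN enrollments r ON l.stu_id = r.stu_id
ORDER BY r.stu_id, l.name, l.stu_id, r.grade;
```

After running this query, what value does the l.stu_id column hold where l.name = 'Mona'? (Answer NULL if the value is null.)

FULL OUTER JOIN keeps every row from both sides; unmatched rows get NULL for the other side's columns.
Matching on l.stu_id = r.stu_id.
- stu_id=6: no r row matches, row kept with r columns NULL.
- stu_id=4: no r row matches, row kept with r columns NULL.
- stu_id=6: no r row matches, row kept with r columns NULL.
- stu_id=4: no r row matches, row kept with r columns NULL.
- stu_id=3: no r row matches, row kept with r columns NULL.
- stu_id=9: 3 matching r row(s), so 3 row(s) emitted.
- 4 r row(s) had no l match → kept, l columns NULL.

3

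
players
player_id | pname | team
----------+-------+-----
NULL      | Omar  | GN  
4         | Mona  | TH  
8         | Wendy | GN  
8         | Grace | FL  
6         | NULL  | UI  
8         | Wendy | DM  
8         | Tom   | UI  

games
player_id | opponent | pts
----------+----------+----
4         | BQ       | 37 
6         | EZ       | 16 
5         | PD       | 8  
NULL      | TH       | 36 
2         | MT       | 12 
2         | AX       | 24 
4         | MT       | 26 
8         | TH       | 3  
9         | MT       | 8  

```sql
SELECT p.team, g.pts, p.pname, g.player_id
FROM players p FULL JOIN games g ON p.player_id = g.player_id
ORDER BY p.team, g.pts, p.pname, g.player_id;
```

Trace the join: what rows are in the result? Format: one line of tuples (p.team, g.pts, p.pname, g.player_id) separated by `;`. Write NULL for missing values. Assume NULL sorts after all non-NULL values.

(DM, 3, Wendy, 8); (FL, 3, Grace, 8); (GN, 3, Wendy, 8); (GN, NULL, Omar, NULL); (TH, 26, Mona, 4); (TH, 37, Mona, 4); (UI, 3, Tom, 8); (UI, 16, NULL, 6); (NULL, 8, NULL, 5); (NULL, 8, NULL, 9); (NULL, 12, NULL, 2); (NULL, 24, NULL, 2); (NULL, 36, NULL, NULL)

FULL OUTER JOIN keeps every row from both sides; unmatched rows get NULL for the other side's columns.
Matching on p.player_id = g.player_id. A NULL in a compared column never satisfies the condition.
- player_id=NULL: no g row matches, row kept with g columns NULL.
- player_id=4: 2 matching g row(s), so 2 row(s) emitted.
- player_id=8: 1 matching g row(s), so 1 row(s) emitted.
- player_id=8: 1 matching g row(s), so 1 row(s) emitted.
- player_id=6: 1 matching g row(s), so 1 row(s) emitted.
- player_id=8: 1 matching g row(s), so 1 row(s) emitted.
- player_id=8: 1 matching g row(s), so 1 row(s) emitted.
- 5 g row(s) had no p match → kept, p columns NULL.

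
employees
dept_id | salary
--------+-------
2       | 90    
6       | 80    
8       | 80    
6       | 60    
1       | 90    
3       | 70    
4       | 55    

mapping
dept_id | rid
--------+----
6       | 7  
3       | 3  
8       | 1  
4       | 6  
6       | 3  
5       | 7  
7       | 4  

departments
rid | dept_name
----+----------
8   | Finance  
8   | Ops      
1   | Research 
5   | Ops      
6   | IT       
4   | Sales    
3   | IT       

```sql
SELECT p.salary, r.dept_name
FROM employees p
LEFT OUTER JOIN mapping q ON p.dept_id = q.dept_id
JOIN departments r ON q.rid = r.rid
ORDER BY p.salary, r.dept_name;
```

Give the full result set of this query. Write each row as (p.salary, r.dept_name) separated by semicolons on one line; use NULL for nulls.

Joins associate left-to-right: employees LEFT JOIN mapping on dept_id gives 9 intermediate row(s).
Then INNER JOIN `departments r` on rid: keep only rows whose q.rid appears in r.

(55, IT); (60, IT); (70, IT); (80, IT); (80, Research)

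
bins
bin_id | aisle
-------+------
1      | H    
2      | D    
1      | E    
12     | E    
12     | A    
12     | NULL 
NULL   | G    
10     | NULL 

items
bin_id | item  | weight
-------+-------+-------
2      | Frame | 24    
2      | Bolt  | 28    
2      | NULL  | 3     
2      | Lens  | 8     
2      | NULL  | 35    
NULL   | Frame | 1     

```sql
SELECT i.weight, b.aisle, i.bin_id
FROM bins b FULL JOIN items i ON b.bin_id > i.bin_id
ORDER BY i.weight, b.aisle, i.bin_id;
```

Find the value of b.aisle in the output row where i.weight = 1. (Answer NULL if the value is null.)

NULL

FULL OUTER JOIN keeps every row from both sides; unmatched rows get NULL for the other side's columns.
Matching on b.bin_id > i.bin_id. A NULL in a compared column never satisfies the condition.
Matched pairs: 20; unmatched b rows kept: 4; unmatched i rows kept: 1.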